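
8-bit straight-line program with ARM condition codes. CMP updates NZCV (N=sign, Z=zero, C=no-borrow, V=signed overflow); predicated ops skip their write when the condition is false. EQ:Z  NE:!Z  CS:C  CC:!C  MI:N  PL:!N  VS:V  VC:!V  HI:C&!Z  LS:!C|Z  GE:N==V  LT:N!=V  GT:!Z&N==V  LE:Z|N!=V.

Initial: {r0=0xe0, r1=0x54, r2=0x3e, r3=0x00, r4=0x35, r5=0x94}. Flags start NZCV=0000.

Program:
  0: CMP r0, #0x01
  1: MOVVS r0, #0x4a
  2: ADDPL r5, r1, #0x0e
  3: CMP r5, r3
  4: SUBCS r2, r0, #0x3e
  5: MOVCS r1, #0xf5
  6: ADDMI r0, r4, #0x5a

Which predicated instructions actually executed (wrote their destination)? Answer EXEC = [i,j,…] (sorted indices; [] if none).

0: ✓ CMP  NZCV=1010
1: · MOVVS
2: · ADDPL
3: ✓ CMP  NZCV=1010
4: ✓ SUBCS  r2←0xa2
5: ✓ MOVCS  r1←0xf5
6: ✓ ADDMI  r0←0x8f

EXEC = [4,5,6]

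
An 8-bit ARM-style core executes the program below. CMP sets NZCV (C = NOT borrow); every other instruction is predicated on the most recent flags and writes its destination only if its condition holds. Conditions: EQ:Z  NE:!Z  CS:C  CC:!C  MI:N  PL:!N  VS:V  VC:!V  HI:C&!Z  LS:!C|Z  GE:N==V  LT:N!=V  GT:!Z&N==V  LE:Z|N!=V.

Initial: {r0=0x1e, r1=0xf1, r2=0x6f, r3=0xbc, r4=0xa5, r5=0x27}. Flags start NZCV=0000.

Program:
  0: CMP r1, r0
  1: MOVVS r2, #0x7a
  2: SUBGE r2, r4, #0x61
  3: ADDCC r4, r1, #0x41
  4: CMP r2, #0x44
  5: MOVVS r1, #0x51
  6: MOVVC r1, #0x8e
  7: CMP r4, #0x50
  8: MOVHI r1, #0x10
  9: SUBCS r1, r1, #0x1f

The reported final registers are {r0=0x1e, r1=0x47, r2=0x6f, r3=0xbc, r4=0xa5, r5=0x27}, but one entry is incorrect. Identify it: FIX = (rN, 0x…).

[0] flags=1010 → (cmp)
[1] flags=1010 VS?F → skip
[2] flags=1010 GE?F → skip
[3] flags=1010 CC?F → skip
[4] flags=0010 → (cmp)
[5] flags=0010 VS?F → skip
[6] flags=0010 VC?T → r1=0x8e
[7] flags=0011 → (cmp)
[8] flags=0011 HI?T → r1=0x10
[9] flags=0011 CS?T → r1=0xf1

FIX = (r1, 0xf1)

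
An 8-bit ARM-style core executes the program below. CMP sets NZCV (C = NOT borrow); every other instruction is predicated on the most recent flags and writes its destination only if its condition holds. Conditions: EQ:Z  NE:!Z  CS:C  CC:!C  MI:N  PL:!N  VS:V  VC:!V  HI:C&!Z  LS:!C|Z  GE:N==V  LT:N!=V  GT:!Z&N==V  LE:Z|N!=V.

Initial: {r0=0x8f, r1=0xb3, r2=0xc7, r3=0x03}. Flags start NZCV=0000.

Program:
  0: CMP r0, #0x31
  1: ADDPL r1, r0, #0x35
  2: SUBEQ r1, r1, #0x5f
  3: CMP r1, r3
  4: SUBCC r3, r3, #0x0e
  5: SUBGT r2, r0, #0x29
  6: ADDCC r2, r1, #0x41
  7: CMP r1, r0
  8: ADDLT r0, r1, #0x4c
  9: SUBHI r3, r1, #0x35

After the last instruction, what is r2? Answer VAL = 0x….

VAL = 0xc7

[0] flags=0011 → (cmp)
[1] flags=0011 PL?T → r1=0xc4
[2] flags=0011 EQ?F → skip
[3] flags=1010 → (cmp)
[4] flags=1010 CC?F → skip
[5] flags=1010 GT?F → skip
[6] flags=1010 CC?F → skip
[7] flags=0010 → (cmp)
[8] flags=0010 LT?F → skip
[9] flags=0010 HI?T → r3=0x8f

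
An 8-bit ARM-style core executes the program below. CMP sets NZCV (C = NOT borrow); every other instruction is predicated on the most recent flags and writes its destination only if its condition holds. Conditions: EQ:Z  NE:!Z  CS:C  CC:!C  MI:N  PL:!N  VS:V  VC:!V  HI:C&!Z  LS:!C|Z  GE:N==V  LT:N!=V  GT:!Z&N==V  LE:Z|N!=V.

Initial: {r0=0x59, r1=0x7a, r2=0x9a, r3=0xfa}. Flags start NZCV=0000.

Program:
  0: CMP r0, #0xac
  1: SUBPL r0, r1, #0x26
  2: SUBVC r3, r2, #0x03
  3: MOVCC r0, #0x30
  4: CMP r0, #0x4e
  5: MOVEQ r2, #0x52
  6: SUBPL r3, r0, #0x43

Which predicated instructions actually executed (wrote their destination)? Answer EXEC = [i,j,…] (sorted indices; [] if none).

EXEC = [3]

[0] flags=1001 → (cmp)
[1] flags=1001 PL?F → skip
[2] flags=1001 VC?F → skip
[3] flags=1001 CC?T → r0=0x30
[4] flags=1000 → (cmp)
[5] flags=1000 EQ?F → skip
[6] flags=1000 PL?F → skip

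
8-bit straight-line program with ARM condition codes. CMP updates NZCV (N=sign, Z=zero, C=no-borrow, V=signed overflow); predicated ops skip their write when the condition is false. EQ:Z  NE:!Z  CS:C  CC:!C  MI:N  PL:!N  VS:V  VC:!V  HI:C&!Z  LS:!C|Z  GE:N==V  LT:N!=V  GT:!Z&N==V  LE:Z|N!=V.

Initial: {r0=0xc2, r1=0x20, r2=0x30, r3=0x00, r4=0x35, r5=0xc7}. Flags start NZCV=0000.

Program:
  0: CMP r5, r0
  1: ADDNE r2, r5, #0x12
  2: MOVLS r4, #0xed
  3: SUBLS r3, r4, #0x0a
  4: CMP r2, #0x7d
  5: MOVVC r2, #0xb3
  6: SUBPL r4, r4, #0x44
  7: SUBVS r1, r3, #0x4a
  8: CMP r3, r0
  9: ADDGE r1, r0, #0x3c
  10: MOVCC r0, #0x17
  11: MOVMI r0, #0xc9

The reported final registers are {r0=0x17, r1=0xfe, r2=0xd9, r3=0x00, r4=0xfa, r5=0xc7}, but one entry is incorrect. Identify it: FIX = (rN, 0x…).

0: ✓ CMP  NZCV=0010
1: ✓ ADDNE  r2←0xd9
2: · MOVLS
3: · SUBLS
4: ✓ CMP  NZCV=0011
5: · MOVVC
6: ✓ SUBPL  r4←0xf1
7: ✓ SUBVS  r1←0xb6
8: ✓ CMP  NZCV=0000
9: ✓ ADDGE  r1←0xfe
10: ✓ MOVCC  r0←0x17
11: · MOVMI

FIX = (r4, 0xf1)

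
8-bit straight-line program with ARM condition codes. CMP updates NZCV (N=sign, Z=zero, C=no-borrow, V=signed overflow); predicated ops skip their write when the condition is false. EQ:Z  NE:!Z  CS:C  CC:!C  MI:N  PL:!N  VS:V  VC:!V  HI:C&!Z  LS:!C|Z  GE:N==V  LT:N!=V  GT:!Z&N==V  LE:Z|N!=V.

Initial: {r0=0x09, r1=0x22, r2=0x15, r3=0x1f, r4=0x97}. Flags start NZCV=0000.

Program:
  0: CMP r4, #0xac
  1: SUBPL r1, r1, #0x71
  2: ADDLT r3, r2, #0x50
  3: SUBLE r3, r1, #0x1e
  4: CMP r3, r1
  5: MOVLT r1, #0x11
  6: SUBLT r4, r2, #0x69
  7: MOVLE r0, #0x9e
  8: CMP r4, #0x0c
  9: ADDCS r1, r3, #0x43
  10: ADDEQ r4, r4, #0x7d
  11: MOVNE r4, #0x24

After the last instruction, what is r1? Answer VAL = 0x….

0: ✓ CMP  NZCV=1000
1: · SUBPL
2: ✓ ADDLT  r3←0x65
3: ✓ SUBLE  r3←0x04
4: ✓ CMP  NZCV=1000
5: ✓ MOVLT  r1←0x11
6: ✓ SUBLT  r4←0xac
7: ✓ MOVLE  r0←0x9e
8: ✓ CMP  NZCV=1010
9: ✓ ADDCS  r1←0x47
10: · ADDEQ
11: ✓ MOVNE  r4←0x24

VAL = 0x47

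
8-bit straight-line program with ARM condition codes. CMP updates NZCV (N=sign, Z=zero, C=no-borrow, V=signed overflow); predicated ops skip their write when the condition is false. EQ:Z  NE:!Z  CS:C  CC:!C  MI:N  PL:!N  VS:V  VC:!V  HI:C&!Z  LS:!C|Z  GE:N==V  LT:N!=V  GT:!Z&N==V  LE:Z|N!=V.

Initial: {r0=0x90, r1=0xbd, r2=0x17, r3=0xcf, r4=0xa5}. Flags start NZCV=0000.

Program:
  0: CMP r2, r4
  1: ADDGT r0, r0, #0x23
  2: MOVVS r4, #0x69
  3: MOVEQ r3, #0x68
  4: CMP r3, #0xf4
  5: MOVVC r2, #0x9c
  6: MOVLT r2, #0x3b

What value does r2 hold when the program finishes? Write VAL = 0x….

VAL = 0x3b

[0] flags=0000 → (cmp)
[1] flags=0000 GT?T → r0=0xb3
[2] flags=0000 VS?F → skip
[3] flags=0000 EQ?F → skip
[4] flags=1000 → (cmp)
[5] flags=1000 VC?T → r2=0x9c
[6] flags=1000 LT?T → r2=0x3b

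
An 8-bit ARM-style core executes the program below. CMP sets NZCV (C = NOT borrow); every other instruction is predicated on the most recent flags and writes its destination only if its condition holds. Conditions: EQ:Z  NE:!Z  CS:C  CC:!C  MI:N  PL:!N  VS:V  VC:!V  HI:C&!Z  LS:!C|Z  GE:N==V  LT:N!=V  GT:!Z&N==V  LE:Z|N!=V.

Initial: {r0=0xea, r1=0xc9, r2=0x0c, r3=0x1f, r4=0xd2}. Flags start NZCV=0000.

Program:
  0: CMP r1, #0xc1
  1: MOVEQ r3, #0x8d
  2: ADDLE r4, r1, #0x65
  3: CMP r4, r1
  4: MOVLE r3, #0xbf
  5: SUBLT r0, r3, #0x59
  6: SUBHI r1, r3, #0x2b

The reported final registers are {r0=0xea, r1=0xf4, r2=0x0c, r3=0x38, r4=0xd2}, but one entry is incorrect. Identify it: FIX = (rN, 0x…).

FIX = (r3, 0x1f)

[0] flags=0010 → (cmp)
[1] flags=0010 EQ?F → skip
[2] flags=0010 LE?F → skip
[3] flags=0010 → (cmp)
[4] flags=0010 LE?F → skip
[5] flags=0010 LT?F → skip
[6] flags=0010 HI?T → r1=0xf4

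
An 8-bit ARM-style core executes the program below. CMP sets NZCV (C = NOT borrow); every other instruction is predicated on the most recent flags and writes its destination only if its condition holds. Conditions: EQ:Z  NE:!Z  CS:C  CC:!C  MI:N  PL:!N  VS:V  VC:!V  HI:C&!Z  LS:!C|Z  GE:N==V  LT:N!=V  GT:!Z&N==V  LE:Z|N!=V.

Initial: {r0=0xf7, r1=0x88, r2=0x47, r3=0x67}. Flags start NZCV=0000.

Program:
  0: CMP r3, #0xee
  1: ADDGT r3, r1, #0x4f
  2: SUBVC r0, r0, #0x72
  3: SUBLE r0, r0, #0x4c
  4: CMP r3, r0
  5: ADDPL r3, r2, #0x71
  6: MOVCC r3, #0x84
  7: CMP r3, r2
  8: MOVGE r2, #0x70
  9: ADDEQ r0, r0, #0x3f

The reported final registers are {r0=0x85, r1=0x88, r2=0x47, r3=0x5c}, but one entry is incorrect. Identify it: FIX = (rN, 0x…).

[0] flags=0000 → (cmp)
[1] flags=0000 GT?T → r3=0xd7
[2] flags=0000 VC?T → r0=0x85
[3] flags=0000 LE?F → skip
[4] flags=0010 → (cmp)
[5] flags=0010 PL?T → r3=0xb8
[6] flags=0010 CC?F → skip
[7] flags=0011 → (cmp)
[8] flags=0011 GE?F → skip
[9] flags=0011 EQ?F → skip

FIX = (r3, 0xb8)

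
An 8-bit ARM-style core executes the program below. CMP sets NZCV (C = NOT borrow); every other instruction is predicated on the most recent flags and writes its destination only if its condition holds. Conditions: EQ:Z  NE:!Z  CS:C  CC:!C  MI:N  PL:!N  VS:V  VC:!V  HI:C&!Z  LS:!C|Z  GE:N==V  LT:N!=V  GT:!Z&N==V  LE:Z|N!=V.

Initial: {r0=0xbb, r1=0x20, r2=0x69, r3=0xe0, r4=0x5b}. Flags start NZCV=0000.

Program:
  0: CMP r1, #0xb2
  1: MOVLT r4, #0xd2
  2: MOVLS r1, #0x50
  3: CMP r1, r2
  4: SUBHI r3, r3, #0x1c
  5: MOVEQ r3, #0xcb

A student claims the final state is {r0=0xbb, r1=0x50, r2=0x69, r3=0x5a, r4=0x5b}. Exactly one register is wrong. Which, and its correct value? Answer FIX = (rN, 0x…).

FIX = (r3, 0xe0)

0: ✓ CMP  NZCV=0000
1: · MOVLT
2: ✓ MOVLS  r1←0x50
3: ✓ CMP  NZCV=1000
4: · SUBHI
5: · MOVEQ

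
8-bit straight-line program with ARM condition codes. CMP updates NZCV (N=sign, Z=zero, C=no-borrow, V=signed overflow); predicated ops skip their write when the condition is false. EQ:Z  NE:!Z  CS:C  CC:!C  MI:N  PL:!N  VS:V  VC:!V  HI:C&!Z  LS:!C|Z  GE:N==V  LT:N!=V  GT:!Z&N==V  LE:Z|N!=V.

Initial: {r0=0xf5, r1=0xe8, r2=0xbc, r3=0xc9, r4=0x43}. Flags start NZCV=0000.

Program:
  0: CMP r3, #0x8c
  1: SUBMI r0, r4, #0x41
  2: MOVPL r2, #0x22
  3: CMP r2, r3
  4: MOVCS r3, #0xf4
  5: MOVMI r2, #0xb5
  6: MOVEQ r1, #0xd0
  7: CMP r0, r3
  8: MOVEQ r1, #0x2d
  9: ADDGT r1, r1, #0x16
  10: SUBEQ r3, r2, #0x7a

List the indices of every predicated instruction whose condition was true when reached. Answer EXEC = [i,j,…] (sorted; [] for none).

[0] flags=0010 → (cmp)
[1] flags=0010 MI?F → skip
[2] flags=0010 PL?T → r2=0x22
[3] flags=0000 → (cmp)
[4] flags=0000 CS?F → skip
[5] flags=0000 MI?F → skip
[6] flags=0000 EQ?F → skip
[7] flags=0010 → (cmp)
[8] flags=0010 EQ?F → skip
[9] flags=0010 GT?T → r1=0xfe
[10] flags=0010 EQ?F → skip

EXEC = [2,9]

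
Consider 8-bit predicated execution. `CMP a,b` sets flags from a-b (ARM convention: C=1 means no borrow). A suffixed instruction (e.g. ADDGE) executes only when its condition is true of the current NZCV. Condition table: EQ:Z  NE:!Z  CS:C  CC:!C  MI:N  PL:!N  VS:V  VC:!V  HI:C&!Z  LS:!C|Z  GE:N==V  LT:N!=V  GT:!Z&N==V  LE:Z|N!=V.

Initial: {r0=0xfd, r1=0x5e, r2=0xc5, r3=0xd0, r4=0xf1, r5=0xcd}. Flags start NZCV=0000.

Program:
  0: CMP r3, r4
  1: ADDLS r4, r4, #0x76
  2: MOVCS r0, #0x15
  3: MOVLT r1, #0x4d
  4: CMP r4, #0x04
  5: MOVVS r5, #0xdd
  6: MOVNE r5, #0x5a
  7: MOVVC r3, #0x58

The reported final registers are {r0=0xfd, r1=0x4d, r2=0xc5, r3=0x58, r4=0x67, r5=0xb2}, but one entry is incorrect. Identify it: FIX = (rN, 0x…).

FIX = (r5, 0x5a)

[0] flags=1000 → (cmp)
[1] flags=1000 LS?T → r4=0x67
[2] flags=1000 CS?F → skip
[3] flags=1000 LT?T → r1=0x4d
[4] flags=0010 → (cmp)
[5] flags=0010 VS?F → skip
[6] flags=0010 NE?T → r5=0x5a
[7] flags=0010 VC?T → r3=0x58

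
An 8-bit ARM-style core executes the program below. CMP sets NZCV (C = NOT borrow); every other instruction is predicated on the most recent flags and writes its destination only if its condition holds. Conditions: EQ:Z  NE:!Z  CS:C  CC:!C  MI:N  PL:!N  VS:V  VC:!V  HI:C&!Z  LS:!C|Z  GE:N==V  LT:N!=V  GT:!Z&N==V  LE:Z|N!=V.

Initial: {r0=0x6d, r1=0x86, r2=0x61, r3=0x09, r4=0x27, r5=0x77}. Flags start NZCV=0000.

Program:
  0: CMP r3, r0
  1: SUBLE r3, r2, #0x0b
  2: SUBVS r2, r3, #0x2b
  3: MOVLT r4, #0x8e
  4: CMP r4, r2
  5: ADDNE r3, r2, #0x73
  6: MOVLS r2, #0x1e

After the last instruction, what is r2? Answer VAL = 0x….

VAL = 0x61

[0] flags=1000 → (cmp)
[1] flags=1000 LE?T → r3=0x56
[2] flags=1000 VS?F → skip
[3] flags=1000 LT?T → r4=0x8e
[4] flags=0011 → (cmp)
[5] flags=0011 NE?T → r3=0xd4
[6] flags=0011 LS?F → skip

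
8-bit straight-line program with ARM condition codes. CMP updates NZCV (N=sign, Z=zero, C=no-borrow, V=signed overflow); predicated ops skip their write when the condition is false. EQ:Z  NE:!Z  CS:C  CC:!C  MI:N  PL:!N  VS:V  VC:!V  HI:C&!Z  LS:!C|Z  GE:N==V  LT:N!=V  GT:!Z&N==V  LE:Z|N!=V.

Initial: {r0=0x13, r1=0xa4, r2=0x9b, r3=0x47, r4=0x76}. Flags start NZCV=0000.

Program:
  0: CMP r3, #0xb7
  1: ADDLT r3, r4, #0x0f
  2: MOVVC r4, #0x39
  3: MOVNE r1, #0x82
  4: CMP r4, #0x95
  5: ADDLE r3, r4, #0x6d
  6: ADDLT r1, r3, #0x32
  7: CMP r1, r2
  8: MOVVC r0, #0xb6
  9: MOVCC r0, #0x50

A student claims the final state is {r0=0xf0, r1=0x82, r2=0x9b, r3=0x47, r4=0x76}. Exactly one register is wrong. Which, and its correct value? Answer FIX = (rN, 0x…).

[0] flags=1001 → (cmp)
[1] flags=1001 LT?F → skip
[2] flags=1001 VC?F → skip
[3] flags=1001 NE?T → r1=0x82
[4] flags=1001 → (cmp)
[5] flags=1001 LE?F → skip
[6] flags=1001 LT?F → skip
[7] flags=1000 → (cmp)
[8] flags=1000 VC?T → r0=0xb6
[9] flags=1000 CC?T → r0=0x50

FIX = (r0, 0x50)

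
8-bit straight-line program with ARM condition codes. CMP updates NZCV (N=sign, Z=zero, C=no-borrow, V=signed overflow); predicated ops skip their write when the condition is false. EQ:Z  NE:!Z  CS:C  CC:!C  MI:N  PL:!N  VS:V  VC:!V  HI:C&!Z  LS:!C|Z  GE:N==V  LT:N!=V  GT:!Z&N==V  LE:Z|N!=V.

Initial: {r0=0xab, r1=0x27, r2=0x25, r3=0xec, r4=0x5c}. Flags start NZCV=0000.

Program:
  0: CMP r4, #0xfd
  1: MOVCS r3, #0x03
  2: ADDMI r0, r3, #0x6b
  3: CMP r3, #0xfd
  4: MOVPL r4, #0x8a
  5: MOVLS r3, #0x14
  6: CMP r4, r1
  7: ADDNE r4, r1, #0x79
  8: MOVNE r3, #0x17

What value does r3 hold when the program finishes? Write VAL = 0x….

VAL = 0x17

[0] flags=0000 → (cmp)
[1] flags=0000 CS?F → skip
[2] flags=0000 MI?F → skip
[3] flags=1000 → (cmp)
[4] flags=1000 PL?F → skip
[5] flags=1000 LS?T → r3=0x14
[6] flags=0010 → (cmp)
[7] flags=0010 NE?T → r4=0xa0
[8] flags=0010 NE?T → r3=0x17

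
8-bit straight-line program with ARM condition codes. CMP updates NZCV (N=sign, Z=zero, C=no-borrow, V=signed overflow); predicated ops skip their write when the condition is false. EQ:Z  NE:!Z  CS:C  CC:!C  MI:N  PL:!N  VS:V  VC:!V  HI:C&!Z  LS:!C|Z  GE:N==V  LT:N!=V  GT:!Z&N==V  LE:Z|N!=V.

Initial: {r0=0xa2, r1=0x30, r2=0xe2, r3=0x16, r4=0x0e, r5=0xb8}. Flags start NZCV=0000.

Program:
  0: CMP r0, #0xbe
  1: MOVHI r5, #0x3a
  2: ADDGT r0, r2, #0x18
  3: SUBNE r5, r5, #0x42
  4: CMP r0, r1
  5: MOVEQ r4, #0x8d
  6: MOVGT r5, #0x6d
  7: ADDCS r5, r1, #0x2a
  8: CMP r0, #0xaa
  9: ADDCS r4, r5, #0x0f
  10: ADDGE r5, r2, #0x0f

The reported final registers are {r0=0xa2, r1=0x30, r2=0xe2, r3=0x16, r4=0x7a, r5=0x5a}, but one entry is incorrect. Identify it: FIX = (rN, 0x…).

FIX = (r4, 0x0e)

0: ✓ CMP  NZCV=1000
1: · MOVHI
2: · ADDGT
3: ✓ SUBNE  r5←0x76
4: ✓ CMP  NZCV=0011
5: · MOVEQ
6: · MOVGT
7: ✓ ADDCS  r5←0x5a
8: ✓ CMP  NZCV=1000
9: · ADDCS
10: · ADDGE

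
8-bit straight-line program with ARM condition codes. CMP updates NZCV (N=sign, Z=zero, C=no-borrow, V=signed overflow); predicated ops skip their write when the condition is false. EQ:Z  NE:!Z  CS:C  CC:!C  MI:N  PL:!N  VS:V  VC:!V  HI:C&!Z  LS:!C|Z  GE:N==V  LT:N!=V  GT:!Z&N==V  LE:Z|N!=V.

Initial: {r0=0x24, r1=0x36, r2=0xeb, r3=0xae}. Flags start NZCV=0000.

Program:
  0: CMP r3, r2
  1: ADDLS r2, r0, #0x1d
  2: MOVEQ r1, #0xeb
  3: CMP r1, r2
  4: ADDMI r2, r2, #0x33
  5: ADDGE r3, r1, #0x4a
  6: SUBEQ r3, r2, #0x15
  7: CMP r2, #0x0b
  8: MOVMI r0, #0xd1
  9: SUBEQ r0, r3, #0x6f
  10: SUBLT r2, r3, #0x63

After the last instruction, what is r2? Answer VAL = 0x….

0: ✓ CMP  NZCV=1000
1: ✓ ADDLS  r2←0x41
2: · MOVEQ
3: ✓ CMP  NZCV=1000
4: ✓ ADDMI  r2←0x74
5: · ADDGE
6: · SUBEQ
7: ✓ CMP  NZCV=0010
8: · MOVMI
9: · SUBEQ
10: · SUBLT

VAL = 0x74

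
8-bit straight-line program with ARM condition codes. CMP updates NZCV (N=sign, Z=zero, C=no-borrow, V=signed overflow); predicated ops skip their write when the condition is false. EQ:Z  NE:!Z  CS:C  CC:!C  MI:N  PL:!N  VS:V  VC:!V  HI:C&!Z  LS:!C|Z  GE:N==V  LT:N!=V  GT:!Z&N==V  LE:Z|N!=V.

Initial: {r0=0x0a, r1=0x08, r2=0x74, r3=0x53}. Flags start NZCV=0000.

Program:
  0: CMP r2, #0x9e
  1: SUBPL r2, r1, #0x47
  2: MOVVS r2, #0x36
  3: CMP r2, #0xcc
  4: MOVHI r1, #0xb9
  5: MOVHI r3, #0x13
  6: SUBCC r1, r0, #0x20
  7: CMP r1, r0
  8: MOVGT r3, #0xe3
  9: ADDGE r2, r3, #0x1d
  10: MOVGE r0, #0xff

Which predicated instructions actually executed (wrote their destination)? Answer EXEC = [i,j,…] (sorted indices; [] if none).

0: ✓ CMP  NZCV=1001
1: · SUBPL
2: ✓ MOVVS  r2←0x36
3: ✓ CMP  NZCV=0000
4: · MOVHI
5: · MOVHI
6: ✓ SUBCC  r1←0xea
7: ✓ CMP  NZCV=1010
8: · MOVGT
9: · ADDGE
10: · MOVGE

EXEC = [2,6]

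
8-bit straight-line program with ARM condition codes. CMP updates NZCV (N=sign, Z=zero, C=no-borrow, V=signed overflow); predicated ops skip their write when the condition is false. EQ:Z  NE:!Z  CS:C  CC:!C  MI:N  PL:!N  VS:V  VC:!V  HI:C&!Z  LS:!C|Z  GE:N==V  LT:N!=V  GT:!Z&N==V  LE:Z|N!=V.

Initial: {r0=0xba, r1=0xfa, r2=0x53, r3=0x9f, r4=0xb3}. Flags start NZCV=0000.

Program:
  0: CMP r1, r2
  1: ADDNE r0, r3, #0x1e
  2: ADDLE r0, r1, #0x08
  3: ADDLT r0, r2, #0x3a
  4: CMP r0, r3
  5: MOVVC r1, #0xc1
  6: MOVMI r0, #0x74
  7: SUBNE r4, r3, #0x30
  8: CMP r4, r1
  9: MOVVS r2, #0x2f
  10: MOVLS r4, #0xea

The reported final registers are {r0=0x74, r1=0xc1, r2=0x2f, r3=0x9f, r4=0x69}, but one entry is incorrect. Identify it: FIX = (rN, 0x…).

[0] flags=1010 → (cmp)
[1] flags=1010 NE?T → r0=0xbd
[2] flags=1010 LE?T → r0=0x02
[3] flags=1010 LT?T → r0=0x8d
[4] flags=1000 → (cmp)
[5] flags=1000 VC?T → r1=0xc1
[6] flags=1000 MI?T → r0=0x74
[7] flags=1000 NE?T → r4=0x6f
[8] flags=1001 → (cmp)
[9] flags=1001 VS?T → r2=0x2f
[10] flags=1001 LS?T → r4=0xea

FIX = (r4, 0xea)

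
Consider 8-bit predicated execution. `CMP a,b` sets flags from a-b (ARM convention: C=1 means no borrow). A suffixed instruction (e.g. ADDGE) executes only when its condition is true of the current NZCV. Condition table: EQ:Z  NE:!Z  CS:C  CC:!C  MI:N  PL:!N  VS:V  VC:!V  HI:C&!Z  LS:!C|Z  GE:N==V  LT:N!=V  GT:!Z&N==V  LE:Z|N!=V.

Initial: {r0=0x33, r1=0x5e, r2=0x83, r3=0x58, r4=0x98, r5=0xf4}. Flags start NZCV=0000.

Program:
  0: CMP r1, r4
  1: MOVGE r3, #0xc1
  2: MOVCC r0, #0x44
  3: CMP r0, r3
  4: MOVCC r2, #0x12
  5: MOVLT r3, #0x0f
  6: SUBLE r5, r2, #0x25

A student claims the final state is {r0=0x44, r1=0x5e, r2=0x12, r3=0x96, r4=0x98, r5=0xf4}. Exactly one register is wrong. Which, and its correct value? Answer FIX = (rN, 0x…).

FIX = (r3, 0xc1)

0: ✓ CMP  NZCV=1001
1: ✓ MOVGE  r3←0xc1
2: ✓ MOVCC  r0←0x44
3: ✓ CMP  NZCV=1001
4: ✓ MOVCC  r2←0x12
5: · MOVLT
6: · SUBLE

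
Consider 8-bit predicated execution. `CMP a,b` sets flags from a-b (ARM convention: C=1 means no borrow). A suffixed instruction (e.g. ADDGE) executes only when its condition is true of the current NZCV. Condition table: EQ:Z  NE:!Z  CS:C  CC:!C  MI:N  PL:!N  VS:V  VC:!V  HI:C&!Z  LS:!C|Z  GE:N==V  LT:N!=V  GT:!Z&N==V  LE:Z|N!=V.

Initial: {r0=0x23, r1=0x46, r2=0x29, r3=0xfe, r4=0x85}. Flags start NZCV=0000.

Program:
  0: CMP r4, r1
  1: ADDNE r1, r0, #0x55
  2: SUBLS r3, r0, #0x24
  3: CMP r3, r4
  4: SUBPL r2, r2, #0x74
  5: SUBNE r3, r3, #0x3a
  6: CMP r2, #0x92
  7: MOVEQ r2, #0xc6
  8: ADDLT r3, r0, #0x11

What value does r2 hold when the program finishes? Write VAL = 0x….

VAL = 0xb5

0: ✓ CMP  NZCV=0011
1: ✓ ADDNE  r1←0x78
2: · SUBLS
3: ✓ CMP  NZCV=0010
4: ✓ SUBPL  r2←0xb5
5: ✓ SUBNE  r3←0xc4
6: ✓ CMP  NZCV=0010
7: · MOVEQ
8: · ADDLT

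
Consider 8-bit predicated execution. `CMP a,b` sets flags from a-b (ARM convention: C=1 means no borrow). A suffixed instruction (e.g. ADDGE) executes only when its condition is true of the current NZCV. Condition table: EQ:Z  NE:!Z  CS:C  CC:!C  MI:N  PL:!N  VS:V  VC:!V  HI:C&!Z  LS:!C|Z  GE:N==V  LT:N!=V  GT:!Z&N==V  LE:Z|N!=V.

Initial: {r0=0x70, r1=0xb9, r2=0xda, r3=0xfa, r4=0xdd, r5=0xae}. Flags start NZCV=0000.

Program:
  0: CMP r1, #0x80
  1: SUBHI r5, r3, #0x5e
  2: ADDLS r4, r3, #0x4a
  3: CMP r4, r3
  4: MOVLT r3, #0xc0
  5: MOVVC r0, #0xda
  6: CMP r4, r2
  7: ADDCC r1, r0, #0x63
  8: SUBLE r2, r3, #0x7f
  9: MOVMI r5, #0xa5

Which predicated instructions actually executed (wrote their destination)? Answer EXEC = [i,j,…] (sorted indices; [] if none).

EXEC = [1,4,5]

0: ✓ CMP  NZCV=0010
1: ✓ SUBHI  r5←0x9c
2: · ADDLS
3: ✓ CMP  NZCV=1000
4: ✓ MOVLT  r3←0xc0
5: ✓ MOVVC  r0←0xda
6: ✓ CMP  NZCV=0010
7: · ADDCC
8: · SUBLE
9: · MOVMI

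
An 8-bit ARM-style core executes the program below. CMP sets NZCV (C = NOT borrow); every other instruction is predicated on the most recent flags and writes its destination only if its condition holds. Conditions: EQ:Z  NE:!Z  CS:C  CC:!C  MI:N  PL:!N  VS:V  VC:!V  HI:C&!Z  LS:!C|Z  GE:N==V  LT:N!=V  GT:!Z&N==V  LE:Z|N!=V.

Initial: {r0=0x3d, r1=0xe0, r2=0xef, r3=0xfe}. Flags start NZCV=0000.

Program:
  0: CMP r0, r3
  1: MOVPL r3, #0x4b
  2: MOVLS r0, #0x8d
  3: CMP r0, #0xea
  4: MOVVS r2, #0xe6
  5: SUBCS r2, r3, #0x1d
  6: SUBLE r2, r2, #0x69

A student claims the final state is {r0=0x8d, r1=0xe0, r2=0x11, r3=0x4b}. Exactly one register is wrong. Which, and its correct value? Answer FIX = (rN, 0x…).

[0] flags=0000 → (cmp)
[1] flags=0000 PL?T → r3=0x4b
[2] flags=0000 LS?T → r0=0x8d
[3] flags=1000 → (cmp)
[4] flags=1000 VS?F → skip
[5] flags=1000 CS?F → skip
[6] flags=1000 LE?T → r2=0x86

FIX = (r2, 0x86)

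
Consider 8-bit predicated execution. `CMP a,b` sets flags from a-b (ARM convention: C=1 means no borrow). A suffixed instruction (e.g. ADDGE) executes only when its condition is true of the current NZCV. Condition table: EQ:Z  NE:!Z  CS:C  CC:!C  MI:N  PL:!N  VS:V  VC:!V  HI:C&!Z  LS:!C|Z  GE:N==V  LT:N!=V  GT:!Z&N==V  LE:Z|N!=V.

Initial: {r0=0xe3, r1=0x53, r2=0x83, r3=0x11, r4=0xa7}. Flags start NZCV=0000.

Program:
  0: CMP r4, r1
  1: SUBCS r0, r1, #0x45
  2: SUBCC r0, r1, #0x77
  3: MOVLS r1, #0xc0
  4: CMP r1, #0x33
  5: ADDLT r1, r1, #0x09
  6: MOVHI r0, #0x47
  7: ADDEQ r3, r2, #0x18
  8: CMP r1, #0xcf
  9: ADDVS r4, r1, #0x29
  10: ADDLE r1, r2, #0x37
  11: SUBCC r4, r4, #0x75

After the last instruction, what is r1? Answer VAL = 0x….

VAL = 0x53

0: ✓ CMP  NZCV=0011
1: ✓ SUBCS  r0←0x0e
2: · SUBCC
3: · MOVLS
4: ✓ CMP  NZCV=0010
5: · ADDLT
6: ✓ MOVHI  r0←0x47
7: · ADDEQ
8: ✓ CMP  NZCV=1001
9: ✓ ADDVS  r4←0x7c
10: · ADDLE
11: ✓ SUBCC  r4←0x07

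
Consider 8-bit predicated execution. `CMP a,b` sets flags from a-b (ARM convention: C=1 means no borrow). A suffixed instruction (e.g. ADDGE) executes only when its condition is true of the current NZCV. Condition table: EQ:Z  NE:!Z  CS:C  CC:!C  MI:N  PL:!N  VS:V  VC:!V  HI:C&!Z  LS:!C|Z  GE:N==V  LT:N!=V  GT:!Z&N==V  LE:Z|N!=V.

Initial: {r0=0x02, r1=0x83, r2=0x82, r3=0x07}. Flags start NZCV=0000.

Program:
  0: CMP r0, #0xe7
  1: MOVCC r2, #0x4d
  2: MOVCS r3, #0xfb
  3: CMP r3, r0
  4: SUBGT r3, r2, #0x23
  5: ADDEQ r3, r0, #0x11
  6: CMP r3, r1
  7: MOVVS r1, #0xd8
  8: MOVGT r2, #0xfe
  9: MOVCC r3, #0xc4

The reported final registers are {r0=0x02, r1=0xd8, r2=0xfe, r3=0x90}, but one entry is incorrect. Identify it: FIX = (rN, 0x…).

FIX = (r3, 0xc4)

[0] flags=0000 → (cmp)
[1] flags=0000 CC?T → r2=0x4d
[2] flags=0000 CS?F → skip
[3] flags=0010 → (cmp)
[4] flags=0010 GT?T → r3=0x2a
[5] flags=0010 EQ?F → skip
[6] flags=1001 → (cmp)
[7] flags=1001 VS?T → r1=0xd8
[8] flags=1001 GT?T → r2=0xfe
[9] flags=1001 CC?T → r3=0xc4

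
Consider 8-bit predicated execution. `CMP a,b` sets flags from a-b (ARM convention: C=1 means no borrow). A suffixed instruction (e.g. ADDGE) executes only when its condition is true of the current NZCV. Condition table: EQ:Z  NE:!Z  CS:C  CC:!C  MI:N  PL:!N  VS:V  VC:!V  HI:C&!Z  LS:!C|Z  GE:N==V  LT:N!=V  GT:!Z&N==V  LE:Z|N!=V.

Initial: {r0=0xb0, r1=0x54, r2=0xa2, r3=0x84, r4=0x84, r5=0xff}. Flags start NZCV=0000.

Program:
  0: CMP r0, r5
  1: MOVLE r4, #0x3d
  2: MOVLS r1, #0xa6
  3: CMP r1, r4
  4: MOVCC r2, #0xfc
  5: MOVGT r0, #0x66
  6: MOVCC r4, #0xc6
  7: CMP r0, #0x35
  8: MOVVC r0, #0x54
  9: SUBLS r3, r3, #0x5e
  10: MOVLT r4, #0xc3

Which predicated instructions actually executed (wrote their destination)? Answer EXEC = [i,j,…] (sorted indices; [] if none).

EXEC = [1,2,10]

[0] flags=1000 → (cmp)
[1] flags=1000 LE?T → r4=0x3d
[2] flags=1000 LS?T → r1=0xa6
[3] flags=0011 → (cmp)
[4] flags=0011 CC?F → skip
[5] flags=0011 GT?F → skip
[6] flags=0011 CC?F → skip
[7] flags=0011 → (cmp)
[8] flags=0011 VC?F → skip
[9] flags=0011 LS?F → skip
[10] flags=0011 LT?T → r4=0xc3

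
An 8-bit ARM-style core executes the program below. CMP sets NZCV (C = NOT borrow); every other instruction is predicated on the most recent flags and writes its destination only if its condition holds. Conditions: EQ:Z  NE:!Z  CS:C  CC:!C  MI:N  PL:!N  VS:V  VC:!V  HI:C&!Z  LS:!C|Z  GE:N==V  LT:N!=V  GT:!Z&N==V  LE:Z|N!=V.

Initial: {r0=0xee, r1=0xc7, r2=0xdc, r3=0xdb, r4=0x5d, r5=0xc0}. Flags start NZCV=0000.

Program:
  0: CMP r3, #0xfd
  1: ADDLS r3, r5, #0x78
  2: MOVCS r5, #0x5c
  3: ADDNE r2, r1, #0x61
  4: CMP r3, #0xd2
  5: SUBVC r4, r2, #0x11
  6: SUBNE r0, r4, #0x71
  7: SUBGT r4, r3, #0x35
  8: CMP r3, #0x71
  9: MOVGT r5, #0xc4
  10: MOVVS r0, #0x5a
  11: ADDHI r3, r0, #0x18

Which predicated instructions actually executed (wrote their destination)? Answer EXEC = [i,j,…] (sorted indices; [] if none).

EXEC = [1,3,5,6,7]

[0] flags=1000 → (cmp)
[1] flags=1000 LS?T → r3=0x38
[2] flags=1000 CS?F → skip
[3] flags=1000 NE?T → r2=0x28
[4] flags=0000 → (cmp)
[5] flags=0000 VC?T → r4=0x17
[6] flags=0000 NE?T → r0=0xa6
[7] flags=0000 GT?T → r4=0x03
[8] flags=1000 → (cmp)
[9] flags=1000 GT?F → skip
[10] flags=1000 VS?F → skip
[11] flags=1000 HI?F → skip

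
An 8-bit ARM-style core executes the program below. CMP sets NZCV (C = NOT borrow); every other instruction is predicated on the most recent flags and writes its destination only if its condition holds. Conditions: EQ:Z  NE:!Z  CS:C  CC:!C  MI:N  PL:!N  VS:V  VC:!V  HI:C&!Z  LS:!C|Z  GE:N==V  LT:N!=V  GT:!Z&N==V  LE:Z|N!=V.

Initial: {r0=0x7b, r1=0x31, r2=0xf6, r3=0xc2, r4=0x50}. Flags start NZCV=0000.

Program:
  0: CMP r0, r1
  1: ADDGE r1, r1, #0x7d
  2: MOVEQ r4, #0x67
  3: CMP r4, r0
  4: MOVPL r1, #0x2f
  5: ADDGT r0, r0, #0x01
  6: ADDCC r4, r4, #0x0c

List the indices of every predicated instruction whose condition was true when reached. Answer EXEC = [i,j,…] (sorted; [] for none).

EXEC = [1,6]

0: ✓ CMP  NZCV=0010
1: ✓ ADDGE  r1←0xae
2: · MOVEQ
3: ✓ CMP  NZCV=1000
4: · MOVPL
5: · ADDGT
6: ✓ ADDCC  r4←0x5c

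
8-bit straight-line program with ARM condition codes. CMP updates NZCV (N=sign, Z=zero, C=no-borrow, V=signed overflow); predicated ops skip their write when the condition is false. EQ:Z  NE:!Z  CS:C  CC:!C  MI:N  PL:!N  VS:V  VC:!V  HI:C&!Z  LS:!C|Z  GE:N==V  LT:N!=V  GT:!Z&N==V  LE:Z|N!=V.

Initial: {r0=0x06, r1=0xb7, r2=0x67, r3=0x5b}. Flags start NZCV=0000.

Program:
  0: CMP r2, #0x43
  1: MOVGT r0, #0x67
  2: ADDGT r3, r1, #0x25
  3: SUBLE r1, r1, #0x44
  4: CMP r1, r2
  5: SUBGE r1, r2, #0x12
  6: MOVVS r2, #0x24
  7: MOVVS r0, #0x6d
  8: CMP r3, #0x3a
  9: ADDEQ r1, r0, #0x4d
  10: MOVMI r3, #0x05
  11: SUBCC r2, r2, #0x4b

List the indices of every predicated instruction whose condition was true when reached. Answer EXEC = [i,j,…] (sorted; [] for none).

EXEC = [1,2,6,7,10]

[0] flags=0010 → (cmp)
[1] flags=0010 GT?T → r0=0x67
[2] flags=0010 GT?T → r3=0xdc
[3] flags=0010 LE?F → skip
[4] flags=0011 → (cmp)
[5] flags=0011 GE?F → skip
[6] flags=0011 VS?T → r2=0x24
[7] flags=0011 VS?T → r0=0x6d
[8] flags=1010 → (cmp)
[9] flags=1010 EQ?F → skip
[10] flags=1010 MI?T → r3=0x05
[11] flags=1010 CC?F → skip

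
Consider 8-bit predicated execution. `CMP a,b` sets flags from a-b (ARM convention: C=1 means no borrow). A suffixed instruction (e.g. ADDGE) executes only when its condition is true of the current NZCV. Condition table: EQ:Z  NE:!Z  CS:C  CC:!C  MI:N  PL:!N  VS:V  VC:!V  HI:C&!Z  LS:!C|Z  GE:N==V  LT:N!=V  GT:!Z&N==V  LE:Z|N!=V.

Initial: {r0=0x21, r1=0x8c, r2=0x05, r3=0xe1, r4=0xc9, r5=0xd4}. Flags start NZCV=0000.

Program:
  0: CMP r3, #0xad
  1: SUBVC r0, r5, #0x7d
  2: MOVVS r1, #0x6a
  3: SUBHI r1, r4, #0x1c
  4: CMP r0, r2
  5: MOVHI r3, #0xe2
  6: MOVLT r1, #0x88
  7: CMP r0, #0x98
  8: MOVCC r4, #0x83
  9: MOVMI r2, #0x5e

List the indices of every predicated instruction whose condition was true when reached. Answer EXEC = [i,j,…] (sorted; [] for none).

EXEC = [1,3,5,8,9]

0: ✓ CMP  NZCV=0010
1: ✓ SUBVC  r0←0x57
2: · MOVVS
3: ✓ SUBHI  r1←0xad
4: ✓ CMP  NZCV=0010
5: ✓ MOVHI  r3←0xe2
6: · MOVLT
7: ✓ CMP  NZCV=1001
8: ✓ MOVCC  r4←0x83
9: ✓ MOVMI  r2←0x5e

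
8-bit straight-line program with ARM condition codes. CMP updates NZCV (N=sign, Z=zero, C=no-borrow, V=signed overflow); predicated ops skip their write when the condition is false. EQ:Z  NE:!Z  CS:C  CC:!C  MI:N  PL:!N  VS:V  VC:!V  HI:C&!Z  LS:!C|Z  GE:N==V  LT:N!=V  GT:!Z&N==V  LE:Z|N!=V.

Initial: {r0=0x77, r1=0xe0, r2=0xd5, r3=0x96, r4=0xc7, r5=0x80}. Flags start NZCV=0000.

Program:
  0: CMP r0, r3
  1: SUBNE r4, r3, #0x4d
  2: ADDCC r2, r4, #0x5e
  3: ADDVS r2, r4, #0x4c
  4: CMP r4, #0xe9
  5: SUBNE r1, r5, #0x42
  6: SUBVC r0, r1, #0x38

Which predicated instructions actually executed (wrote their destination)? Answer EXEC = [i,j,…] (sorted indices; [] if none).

0: ✓ CMP  NZCV=1001
1: ✓ SUBNE  r4←0x49
2: ✓ ADDCC  r2←0xa7
3: ✓ ADDVS  r2←0x95
4: ✓ CMP  NZCV=0000
5: ✓ SUBNE  r1←0x3e
6: ✓ SUBVC  r0←0x06

EXEC = [1,2,3,5,6]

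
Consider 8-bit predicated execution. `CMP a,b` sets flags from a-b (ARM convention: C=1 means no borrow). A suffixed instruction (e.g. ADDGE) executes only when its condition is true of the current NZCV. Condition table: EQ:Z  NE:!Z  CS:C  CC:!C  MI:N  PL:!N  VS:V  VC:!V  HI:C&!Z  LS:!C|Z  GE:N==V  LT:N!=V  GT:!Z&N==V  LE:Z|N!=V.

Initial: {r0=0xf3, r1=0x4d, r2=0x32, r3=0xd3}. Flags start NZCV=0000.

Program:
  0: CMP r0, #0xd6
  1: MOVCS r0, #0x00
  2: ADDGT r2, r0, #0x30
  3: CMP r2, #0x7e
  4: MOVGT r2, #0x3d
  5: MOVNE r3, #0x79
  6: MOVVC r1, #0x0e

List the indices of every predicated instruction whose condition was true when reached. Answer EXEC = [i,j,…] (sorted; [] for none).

0: ✓ CMP  NZCV=0010
1: ✓ MOVCS  r0←0x00
2: ✓ ADDGT  r2←0x30
3: ✓ CMP  NZCV=1000
4: · MOVGT
5: ✓ MOVNE  r3←0x79
6: ✓ MOVVC  r1←0x0e

EXEC = [1,2,5,6]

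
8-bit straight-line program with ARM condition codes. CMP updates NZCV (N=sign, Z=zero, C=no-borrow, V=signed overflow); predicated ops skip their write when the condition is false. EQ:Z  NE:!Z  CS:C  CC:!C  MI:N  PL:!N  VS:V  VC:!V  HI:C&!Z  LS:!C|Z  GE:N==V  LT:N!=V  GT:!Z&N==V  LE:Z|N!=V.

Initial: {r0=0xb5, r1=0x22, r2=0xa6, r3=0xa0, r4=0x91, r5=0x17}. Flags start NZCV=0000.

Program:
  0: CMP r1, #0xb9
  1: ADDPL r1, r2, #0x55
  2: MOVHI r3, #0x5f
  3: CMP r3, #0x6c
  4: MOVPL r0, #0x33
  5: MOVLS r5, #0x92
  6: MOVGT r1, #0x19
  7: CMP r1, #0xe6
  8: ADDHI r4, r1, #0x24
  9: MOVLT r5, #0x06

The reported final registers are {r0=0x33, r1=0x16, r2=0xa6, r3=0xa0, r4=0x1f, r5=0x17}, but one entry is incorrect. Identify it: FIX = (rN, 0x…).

FIX = (r1, 0xfb)

[0] flags=0000 → (cmp)
[1] flags=0000 PL?T → r1=0xfb
[2] flags=0000 HI?F → skip
[3] flags=0011 → (cmp)
[4] flags=0011 PL?T → r0=0x33
[5] flags=0011 LS?F → skip
[6] flags=0011 GT?F → skip
[7] flags=0010 → (cmp)
[8] flags=0010 HI?T → r4=0x1f
[9] flags=0010 LT?F → skip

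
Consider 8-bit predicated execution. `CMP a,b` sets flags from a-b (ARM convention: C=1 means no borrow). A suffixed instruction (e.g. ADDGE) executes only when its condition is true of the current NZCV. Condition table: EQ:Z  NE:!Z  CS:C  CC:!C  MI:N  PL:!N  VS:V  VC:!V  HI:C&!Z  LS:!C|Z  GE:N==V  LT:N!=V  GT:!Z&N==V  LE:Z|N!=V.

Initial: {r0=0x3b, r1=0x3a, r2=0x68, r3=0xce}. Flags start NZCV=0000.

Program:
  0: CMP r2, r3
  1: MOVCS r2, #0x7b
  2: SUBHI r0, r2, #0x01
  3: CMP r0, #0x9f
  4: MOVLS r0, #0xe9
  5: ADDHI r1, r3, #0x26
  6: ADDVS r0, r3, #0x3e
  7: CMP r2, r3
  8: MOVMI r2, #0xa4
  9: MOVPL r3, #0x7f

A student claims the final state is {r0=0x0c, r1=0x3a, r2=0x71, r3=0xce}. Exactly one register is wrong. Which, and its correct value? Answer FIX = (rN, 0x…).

FIX = (r2, 0xa4)

0: ✓ CMP  NZCV=1001
1: · MOVCS
2: · SUBHI
3: ✓ CMP  NZCV=1001
4: ✓ MOVLS  r0←0xe9
5: · ADDHI
6: ✓ ADDVS  r0←0x0c
7: ✓ CMP  NZCV=1001
8: ✓ MOVMI  r2←0xa4
9: · MOVPL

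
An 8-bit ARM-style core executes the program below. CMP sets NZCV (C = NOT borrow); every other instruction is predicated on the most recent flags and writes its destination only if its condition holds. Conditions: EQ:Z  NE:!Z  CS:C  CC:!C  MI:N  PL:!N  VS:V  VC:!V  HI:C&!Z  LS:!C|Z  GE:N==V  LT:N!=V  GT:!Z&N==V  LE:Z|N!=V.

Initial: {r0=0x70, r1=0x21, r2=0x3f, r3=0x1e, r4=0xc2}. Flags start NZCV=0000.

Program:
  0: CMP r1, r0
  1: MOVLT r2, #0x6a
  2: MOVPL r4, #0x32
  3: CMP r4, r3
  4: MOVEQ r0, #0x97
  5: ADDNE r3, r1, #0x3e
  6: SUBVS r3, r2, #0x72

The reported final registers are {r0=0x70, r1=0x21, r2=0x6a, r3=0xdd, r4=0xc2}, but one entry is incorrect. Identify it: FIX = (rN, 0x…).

0: ✓ CMP  NZCV=1000
1: ✓ MOVLT  r2←0x6a
2: · MOVPL
3: ✓ CMP  NZCV=1010
4: · MOVEQ
5: ✓ ADDNE  r3←0x5f
6: · SUBVS

FIX = (r3, 0x5f)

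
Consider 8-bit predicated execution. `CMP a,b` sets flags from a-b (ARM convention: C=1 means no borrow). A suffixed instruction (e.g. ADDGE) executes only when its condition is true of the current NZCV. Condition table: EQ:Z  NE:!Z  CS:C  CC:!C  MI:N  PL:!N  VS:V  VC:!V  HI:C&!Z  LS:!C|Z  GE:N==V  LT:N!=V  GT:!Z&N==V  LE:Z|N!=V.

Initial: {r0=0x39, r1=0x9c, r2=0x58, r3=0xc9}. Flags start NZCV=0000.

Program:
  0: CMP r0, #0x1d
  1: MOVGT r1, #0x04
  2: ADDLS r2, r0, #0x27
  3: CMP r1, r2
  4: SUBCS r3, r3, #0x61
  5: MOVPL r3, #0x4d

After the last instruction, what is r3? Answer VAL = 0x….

VAL = 0xc9

[0] flags=0010 → (cmp)
[1] flags=0010 GT?T → r1=0x04
[2] flags=0010 LS?F → skip
[3] flags=1000 → (cmp)
[4] flags=1000 CS?F → skip
[5] flags=1000 PL?F → skip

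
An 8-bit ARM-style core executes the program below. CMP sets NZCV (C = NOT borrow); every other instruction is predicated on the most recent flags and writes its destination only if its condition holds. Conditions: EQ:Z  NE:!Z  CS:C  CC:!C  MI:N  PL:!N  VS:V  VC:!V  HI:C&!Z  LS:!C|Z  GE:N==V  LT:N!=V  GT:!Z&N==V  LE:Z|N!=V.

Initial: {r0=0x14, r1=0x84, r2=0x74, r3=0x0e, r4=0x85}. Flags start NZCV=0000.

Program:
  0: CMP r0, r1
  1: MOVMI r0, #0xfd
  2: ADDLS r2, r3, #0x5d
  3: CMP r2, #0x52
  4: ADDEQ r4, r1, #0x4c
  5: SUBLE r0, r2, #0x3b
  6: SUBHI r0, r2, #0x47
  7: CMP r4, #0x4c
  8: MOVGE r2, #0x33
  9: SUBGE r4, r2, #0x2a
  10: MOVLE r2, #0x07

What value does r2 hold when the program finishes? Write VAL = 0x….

VAL = 0x07

0: ✓ CMP  NZCV=1001
1: ✓ MOVMI  r0←0xfd
2: ✓ ADDLS  r2←0x6b
3: ✓ CMP  NZCV=0010
4: · ADDEQ
5: · SUBLE
6: ✓ SUBHI  r0←0x24
7: ✓ CMP  NZCV=0011
8: · MOVGE
9: · SUBGE
10: ✓ MOVLE  r2←0x07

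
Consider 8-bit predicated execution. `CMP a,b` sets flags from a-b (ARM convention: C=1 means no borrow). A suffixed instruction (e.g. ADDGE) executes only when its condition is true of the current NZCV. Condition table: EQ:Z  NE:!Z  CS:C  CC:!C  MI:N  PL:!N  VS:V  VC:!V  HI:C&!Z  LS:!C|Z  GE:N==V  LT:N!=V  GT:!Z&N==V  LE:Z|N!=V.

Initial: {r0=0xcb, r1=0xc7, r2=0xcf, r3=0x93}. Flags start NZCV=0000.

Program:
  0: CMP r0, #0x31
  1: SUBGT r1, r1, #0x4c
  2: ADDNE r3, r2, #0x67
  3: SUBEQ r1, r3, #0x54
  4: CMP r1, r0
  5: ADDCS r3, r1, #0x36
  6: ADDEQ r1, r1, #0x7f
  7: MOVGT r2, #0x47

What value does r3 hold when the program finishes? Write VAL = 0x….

VAL = 0x36

0: ✓ CMP  NZCV=1010
1: · SUBGT
2: ✓ ADDNE  r3←0x36
3: · SUBEQ
4: ✓ CMP  NZCV=1000
5: · ADDCS
6: · ADDEQ
7: · MOVGT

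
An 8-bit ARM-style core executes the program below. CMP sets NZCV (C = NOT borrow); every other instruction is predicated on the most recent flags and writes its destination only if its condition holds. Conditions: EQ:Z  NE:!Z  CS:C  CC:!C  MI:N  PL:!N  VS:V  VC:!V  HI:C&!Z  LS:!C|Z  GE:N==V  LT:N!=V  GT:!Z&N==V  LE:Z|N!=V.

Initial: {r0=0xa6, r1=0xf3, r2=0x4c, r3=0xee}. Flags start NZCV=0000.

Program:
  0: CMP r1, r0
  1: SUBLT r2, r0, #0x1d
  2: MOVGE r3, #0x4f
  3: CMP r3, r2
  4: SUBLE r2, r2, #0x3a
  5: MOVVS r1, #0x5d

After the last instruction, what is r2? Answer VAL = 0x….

0: ✓ CMP  NZCV=0010
1: · SUBLT
2: ✓ MOVGE  r3←0x4f
3: ✓ CMP  NZCV=0010
4: · SUBLE
5: · MOVVS

VAL = 0x4c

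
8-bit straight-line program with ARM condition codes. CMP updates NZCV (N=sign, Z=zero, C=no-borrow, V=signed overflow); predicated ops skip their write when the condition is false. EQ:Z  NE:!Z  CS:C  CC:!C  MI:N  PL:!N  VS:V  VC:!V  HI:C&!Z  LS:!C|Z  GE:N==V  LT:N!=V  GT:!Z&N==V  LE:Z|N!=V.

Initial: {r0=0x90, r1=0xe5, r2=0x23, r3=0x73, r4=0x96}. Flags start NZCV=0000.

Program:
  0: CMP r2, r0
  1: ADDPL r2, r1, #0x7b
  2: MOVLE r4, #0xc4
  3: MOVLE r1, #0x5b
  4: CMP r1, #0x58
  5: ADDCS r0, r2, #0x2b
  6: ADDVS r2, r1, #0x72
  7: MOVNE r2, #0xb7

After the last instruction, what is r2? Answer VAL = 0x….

VAL = 0xb7

[0] flags=1001 → (cmp)
[1] flags=1001 PL?F → skip
[2] flags=1001 LE?F → skip
[3] flags=1001 LE?F → skip
[4] flags=1010 → (cmp)
[5] flags=1010 CS?T → r0=0x4e
[6] flags=1010 VS?F → skip
[7] flags=1010 NE?T → r2=0xb7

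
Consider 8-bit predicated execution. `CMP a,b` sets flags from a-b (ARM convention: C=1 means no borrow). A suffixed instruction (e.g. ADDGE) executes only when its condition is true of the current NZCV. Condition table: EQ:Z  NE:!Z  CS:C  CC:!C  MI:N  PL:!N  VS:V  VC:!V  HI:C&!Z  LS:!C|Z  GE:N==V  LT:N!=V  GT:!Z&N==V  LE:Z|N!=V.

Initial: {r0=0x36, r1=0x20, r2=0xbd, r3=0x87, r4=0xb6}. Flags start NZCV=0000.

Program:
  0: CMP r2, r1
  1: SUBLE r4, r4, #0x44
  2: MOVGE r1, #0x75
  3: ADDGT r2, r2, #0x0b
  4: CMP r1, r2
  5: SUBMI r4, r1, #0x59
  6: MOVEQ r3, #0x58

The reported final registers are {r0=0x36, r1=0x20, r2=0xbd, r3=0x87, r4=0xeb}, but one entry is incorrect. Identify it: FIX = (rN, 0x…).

[0] flags=1010 → (cmp)
[1] flags=1010 LE?T → r4=0x72
[2] flags=1010 GE?F → skip
[3] flags=1010 GT?F → skip
[4] flags=0000 → (cmp)
[5] flags=0000 MI?F → skip
[6] flags=0000 EQ?F → skip

FIX = (r4, 0x72)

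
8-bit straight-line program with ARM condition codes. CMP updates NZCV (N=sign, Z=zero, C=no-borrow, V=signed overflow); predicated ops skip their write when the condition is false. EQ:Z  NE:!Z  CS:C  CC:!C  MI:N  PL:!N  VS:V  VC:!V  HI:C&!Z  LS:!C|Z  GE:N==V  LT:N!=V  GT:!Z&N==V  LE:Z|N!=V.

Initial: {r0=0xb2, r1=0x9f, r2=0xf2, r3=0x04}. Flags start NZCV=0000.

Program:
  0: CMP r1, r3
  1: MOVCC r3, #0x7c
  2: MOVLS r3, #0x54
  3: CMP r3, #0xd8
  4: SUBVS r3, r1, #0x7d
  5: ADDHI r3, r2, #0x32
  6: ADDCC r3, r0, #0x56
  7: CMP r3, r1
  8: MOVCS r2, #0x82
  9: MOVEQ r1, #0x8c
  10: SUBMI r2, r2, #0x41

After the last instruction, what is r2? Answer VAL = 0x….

VAL = 0xf2

0: ✓ CMP  NZCV=1010
1: · MOVCC
2: · MOVLS
3: ✓ CMP  NZCV=0000
4: · SUBVS
5: · ADDHI
6: ✓ ADDCC  r3←0x08
7: ✓ CMP  NZCV=0000
8: · MOVCS
9: · MOVEQ
10: · SUBMI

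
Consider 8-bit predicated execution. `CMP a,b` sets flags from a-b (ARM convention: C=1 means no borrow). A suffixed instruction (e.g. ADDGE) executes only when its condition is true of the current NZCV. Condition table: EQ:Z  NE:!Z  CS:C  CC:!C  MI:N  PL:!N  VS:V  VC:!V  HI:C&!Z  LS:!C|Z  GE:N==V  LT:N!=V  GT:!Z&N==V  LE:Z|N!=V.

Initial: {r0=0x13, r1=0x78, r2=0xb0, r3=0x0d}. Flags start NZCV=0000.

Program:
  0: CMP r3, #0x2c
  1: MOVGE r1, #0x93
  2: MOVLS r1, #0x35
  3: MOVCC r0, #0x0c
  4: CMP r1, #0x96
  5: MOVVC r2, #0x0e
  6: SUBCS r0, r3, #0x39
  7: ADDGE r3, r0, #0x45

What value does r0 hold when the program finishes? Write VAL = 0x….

0: ✓ CMP  NZCV=1000
1: · MOVGE
2: ✓ MOVLS  r1←0x35
3: ✓ MOVCC  r0←0x0c
4: ✓ CMP  NZCV=1001
5: · MOVVC
6: · SUBCS
7: ✓ ADDGE  r3←0x51

VAL = 0x0c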